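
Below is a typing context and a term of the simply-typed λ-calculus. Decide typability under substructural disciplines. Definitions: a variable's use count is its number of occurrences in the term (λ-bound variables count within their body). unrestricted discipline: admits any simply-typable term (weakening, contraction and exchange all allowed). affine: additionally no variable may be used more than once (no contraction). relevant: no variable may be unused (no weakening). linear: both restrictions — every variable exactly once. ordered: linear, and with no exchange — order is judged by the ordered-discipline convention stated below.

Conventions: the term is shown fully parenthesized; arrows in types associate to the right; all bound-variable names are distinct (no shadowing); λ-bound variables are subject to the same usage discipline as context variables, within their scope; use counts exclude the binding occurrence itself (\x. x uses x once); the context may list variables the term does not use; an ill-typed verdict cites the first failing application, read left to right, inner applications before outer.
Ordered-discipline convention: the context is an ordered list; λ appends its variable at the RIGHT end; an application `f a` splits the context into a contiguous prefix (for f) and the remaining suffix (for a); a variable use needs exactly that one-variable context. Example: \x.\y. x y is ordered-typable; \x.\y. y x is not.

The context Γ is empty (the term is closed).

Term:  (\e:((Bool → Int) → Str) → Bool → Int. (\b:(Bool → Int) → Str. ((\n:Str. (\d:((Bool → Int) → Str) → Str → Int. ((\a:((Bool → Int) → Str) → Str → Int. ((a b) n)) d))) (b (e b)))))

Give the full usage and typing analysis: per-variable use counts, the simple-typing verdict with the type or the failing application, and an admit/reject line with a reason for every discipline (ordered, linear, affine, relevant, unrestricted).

counts: e (λ-bound) ×1, b (λ-bound) ×3, n (λ-bound) ×1, d (λ-bound) ×1, a (λ-bound) ×1
left-to-right use order: a, b, n, d, b, e, b
typing: well-typed at (((Bool → Int) → Str) → Bool → Int) → ((Bool → Int) → Str) → (((Bool → Int) → Str) → Str → Int) → Int
ordered: ✗ — needs contraction — b ×3
linear: ✗ — needs contraction — b ×3
affine: ✗ — needs contraction — b ×3
relevant: ✓ — every one of e, b, n, d, a appears
unrestricted: ✓ — simply typable at (((Bool → Int) → Str) → Bool → Int) → ((Bool → Int) → Str) → (((Bool → Int) → Str) → Str → Int) → Int; W, C, E all held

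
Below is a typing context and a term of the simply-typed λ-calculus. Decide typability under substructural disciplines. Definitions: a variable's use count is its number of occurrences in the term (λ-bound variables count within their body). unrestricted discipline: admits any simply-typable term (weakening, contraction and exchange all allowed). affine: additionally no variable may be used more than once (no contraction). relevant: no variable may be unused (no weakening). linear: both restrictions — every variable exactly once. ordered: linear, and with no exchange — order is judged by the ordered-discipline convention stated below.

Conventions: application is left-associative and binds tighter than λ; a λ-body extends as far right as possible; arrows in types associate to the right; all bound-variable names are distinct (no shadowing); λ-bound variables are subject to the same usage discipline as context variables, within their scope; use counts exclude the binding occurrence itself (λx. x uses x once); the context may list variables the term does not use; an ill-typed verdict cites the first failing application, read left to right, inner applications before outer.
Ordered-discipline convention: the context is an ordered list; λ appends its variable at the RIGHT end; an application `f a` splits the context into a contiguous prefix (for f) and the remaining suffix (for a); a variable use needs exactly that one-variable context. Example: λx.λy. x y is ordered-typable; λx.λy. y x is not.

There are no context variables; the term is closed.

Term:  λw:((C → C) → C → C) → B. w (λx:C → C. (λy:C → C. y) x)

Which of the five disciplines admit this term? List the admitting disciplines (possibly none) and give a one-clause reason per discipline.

admitted by: ordered, linear, affine, relevant, unrestricted
counts: w [bound] ×1; x [bound] ×1; y [bound] ×1
uses in reading order: w, y, x
typing: the term checks, with type (((C → C) → C → C) → B) → B
ordered: ✓, one use each (w, x, y); ordered split holds
linear: ✓, each of w, x, y used exactly once
affine: ✓, at most one use each (w, x, y)
relevant: ✓, at least one use each (w, x, y)
unrestricted: ✓, simply typable at (((C → C) → C → C) → B) → B; W, C, E all held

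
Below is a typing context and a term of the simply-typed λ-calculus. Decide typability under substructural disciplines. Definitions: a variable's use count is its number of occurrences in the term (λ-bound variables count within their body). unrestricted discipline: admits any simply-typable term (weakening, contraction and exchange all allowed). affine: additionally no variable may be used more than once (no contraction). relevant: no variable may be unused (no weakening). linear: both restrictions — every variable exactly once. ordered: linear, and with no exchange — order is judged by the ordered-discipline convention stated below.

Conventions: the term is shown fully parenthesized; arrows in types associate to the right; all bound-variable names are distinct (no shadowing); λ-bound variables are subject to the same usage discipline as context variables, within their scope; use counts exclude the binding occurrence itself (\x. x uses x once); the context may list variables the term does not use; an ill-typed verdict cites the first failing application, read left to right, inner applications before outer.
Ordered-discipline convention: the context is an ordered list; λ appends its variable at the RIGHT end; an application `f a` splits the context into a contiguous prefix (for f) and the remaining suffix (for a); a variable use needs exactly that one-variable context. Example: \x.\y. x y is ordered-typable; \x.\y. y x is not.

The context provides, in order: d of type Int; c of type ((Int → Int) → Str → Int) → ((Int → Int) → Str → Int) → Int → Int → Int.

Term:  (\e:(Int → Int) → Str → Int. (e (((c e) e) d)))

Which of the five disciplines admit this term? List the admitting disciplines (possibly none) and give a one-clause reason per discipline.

admitted by: relevant, unrestricted
counts: d: 1, c: 1, e [bound]: 3
uses in reading order: e, c, e, e, d
typing: the term checks, with type ((Int → Int) → Str → Int) → Str → Int
ordered ✗ (needs contraction — e ×3)
linear ✗ (needs contraction — e ×3)
affine ✗ (needs contraction — e ×3)
relevant ✓ (every one of d, c, e appears)
unrestricted ✓ (typability at ((Int → Int) → Str → Int) → Str → Int is all that's needed)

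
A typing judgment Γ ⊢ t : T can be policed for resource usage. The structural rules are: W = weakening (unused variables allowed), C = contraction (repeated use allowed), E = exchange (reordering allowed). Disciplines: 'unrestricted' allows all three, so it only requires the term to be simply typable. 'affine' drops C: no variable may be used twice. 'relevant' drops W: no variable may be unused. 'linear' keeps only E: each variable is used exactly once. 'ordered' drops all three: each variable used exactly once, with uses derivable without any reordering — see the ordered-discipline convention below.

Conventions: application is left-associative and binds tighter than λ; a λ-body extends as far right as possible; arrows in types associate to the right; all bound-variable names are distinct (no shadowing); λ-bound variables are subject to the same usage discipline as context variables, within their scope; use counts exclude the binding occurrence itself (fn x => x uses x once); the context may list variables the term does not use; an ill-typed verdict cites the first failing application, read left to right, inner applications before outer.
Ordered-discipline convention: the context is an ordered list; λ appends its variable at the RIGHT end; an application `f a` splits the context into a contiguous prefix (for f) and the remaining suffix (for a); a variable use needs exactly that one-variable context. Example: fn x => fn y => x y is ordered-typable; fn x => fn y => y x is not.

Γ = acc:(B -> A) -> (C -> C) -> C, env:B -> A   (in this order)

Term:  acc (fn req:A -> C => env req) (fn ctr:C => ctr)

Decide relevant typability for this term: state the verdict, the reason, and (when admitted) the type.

no — the type mismatch rejects it
counts: acc ×1; env ×1; req (λ-bound) ×1; ctr (λ-bound) ×1
order of uses: acc, env, req, ctr
typing: ill-typed: argument of type A -> C where B is required
across the five disciplines: ordered ✗ · linear ✗ · affine ✗ · relevant ✗ · unrestricted ✗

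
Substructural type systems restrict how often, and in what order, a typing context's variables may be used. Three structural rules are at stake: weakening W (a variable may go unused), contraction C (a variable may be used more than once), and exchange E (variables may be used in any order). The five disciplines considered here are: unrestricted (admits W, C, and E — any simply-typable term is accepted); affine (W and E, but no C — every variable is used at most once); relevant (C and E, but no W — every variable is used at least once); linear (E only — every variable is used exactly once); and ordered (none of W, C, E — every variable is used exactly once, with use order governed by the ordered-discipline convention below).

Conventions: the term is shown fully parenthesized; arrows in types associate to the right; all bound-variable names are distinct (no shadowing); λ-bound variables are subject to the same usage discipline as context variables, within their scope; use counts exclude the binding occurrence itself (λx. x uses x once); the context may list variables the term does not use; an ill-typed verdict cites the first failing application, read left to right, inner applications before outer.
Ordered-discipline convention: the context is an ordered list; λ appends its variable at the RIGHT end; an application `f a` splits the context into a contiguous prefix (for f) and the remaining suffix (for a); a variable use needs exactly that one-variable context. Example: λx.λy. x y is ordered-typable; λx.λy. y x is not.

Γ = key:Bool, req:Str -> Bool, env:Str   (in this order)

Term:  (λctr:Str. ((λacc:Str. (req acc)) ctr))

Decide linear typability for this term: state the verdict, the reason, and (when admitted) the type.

no — unused: key, env — weakening required
use counts: key=0; req=1; env=0; ctr (bound)=1; acc (bound)=1
left-to-right use order: req, acc, ctr
typing: well-typed — term : Str -> Bool
per-discipline verdicts: ordered ✗ · linear ✗ · affine ✓ · relevant ✗ · unrestricted ✓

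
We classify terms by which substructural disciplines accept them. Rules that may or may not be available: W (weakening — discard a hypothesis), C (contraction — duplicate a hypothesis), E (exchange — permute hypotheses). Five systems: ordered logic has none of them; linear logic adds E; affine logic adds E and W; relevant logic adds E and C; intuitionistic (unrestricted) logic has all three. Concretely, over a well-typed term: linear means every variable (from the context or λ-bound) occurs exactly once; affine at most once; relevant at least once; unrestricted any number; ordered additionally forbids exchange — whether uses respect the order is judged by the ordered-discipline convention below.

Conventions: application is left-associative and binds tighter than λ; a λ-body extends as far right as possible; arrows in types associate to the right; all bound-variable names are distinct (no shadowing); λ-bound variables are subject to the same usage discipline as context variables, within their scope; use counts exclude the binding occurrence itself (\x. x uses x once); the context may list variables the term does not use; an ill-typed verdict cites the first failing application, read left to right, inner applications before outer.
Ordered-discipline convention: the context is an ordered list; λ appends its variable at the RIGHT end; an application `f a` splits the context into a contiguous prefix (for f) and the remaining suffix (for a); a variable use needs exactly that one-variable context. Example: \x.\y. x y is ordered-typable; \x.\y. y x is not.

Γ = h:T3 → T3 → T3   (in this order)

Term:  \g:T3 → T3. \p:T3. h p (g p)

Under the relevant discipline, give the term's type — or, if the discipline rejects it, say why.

term : (T3 → T3) → T3 → T3
use counts: h: 1×; g (bound): 1×; p (bound): 2×
uses in reading order: h, p, g, p
typing: the term checks, with type (T3 → T3) → T3 → T3
all disciplines: ordered ✗; linear ✗; affine ✗; relevant ✓; unrestricted ✓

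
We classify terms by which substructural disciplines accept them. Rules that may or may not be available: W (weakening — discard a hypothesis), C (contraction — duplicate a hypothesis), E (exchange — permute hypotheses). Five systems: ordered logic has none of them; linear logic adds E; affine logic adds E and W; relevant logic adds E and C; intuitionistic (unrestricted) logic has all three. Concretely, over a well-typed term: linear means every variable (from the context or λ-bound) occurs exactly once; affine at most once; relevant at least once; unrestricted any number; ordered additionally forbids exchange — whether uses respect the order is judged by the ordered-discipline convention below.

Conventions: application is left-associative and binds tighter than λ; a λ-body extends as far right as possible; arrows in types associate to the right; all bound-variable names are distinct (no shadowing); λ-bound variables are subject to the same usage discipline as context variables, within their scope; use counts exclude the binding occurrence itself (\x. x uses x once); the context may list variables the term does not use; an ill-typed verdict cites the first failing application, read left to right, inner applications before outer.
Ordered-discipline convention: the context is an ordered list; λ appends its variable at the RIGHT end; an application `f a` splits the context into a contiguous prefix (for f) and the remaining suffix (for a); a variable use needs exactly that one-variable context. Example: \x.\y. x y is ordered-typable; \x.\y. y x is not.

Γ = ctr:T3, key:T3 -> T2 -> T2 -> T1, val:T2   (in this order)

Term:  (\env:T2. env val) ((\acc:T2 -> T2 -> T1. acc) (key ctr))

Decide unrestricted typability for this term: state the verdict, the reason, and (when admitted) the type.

no — a type mismatch blocks all five
use counts: ctr: 1×; key: 1×; val: 1×; env (bound): 1×; acc (bound): 1×
left-to-right use order: env, val, acc, key, ctr
typing: ill-typed: applying a non-function (T2)
per-discipline verdicts: ordered ✗, linear ✗, affine ✗, relevant ✗, unrestricted ✗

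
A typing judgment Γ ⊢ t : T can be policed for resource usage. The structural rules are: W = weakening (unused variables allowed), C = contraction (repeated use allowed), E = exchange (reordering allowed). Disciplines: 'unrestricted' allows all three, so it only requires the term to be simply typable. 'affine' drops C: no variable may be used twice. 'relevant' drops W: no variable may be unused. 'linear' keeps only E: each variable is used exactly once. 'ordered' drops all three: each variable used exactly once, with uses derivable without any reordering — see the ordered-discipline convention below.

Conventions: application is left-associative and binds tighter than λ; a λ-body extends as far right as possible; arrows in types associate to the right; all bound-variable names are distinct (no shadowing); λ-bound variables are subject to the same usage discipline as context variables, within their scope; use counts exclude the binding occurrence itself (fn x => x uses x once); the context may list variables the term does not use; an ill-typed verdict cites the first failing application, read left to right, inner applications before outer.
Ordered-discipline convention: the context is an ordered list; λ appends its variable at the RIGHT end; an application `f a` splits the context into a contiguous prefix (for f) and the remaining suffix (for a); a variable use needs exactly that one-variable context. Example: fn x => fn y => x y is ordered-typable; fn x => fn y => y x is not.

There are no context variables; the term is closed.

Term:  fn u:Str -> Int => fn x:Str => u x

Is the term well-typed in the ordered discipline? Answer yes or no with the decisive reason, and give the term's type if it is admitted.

yes — u, x once each; derivable with no W/C/E; term : (Str -> Int) -> Str -> Int
usage: u [bound] ×1; x [bound] ×1
use order (left to right): u, x
typing: the term checks, with type (Str -> Int) -> Str -> Int
per-discipline verdicts: ordered ✓ | linear ✓ | affine ✓ | relevant ✓ | unrestricted ✓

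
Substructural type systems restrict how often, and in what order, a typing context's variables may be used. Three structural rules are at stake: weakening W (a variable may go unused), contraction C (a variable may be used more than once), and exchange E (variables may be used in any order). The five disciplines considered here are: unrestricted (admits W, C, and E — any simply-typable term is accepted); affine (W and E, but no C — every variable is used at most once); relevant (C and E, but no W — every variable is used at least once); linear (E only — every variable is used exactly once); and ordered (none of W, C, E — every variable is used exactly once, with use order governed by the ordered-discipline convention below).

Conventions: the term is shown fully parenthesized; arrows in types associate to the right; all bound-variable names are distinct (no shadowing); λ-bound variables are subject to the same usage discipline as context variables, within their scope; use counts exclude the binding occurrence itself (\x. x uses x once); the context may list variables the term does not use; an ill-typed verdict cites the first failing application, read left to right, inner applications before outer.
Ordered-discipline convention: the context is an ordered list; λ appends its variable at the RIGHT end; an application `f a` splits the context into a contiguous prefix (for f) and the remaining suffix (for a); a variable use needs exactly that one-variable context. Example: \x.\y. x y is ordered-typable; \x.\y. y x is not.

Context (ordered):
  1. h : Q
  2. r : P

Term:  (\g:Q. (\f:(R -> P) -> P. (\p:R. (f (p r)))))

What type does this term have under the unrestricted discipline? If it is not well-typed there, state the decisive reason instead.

not well-typed under unrestricted — fails simple typing
variable uses: h=0; r=1; g (bound)=0; f (bound)=1; p (bound)=1
order of uses: f, p, r
typing: ill-typed: can't apply a value of type R
all disciplines: ordered ✗; linear ✗; affine ✗; relevant ✗; unrestricted ✗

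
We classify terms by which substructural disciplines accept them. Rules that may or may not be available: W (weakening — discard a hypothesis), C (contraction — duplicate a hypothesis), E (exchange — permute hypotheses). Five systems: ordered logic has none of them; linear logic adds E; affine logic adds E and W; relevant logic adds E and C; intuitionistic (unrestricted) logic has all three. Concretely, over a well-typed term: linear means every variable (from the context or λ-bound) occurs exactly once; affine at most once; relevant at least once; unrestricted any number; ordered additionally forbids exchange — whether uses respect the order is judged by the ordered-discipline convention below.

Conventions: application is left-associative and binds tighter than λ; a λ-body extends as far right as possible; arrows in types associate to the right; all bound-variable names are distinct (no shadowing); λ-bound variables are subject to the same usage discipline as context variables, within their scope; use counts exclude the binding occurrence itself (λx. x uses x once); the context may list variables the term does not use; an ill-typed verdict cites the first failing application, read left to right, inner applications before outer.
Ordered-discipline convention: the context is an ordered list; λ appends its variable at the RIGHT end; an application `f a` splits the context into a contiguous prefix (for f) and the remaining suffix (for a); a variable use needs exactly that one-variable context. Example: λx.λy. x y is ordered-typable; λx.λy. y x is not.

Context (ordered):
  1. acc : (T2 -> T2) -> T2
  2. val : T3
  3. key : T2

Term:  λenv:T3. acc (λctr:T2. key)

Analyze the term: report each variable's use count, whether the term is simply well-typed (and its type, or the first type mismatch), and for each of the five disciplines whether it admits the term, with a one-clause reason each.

counts: acc: 1×; val: 0×; key: 1×; env [bound]: 0×; ctr [bound]: 0×
left-to-right use order: acc, key
typing: the term checks, with type T3 -> T2
ordered: ✗ — val, env, ctr never used (weakening)
linear: ✗ — val, env, ctr never used (weakening)
affine: ✓ — none of acc, val, key, env, ctr used more than once
relevant: ✗ — val, env, ctr never used (weakening)
unrestricted: ✓ — simply typable at T3 -> T2; W, C, E all held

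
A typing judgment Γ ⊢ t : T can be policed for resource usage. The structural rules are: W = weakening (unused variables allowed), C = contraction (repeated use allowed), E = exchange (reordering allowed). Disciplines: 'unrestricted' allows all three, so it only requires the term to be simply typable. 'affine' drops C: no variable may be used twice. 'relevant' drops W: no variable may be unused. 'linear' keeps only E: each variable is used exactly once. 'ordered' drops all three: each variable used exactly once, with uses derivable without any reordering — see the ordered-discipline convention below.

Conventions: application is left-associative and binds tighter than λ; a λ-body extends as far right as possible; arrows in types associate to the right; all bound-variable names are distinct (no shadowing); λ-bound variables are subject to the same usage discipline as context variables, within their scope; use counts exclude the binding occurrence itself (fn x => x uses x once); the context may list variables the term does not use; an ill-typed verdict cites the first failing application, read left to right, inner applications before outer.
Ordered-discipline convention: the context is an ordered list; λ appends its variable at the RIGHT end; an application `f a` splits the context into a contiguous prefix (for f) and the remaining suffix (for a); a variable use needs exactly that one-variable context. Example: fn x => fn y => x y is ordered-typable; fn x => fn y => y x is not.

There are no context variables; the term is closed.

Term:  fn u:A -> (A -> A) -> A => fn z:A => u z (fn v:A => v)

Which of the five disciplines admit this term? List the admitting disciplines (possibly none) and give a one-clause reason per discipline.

accepted by: ordered, linear, affine, relevant, unrestricted
counts: u (λ-bound): 1×, z (λ-bound): 1×, v (λ-bound): 1×
uses in reading order: u, z, v
typing: ✓ — (A -> (A -> A) -> A) -> A -> A
ordered: ✓ — u, z, v: once each, no exchange needed
linear: ✓ — each of u, z, v used exactly once
affine: ✓ — at most one use each (u, z, v)
relevant: ✓ — at least one use each (u, z, v)
unrestricted: ✓ — type-checks ((A -> (A -> A) -> A) -> A -> A) and nothing is barred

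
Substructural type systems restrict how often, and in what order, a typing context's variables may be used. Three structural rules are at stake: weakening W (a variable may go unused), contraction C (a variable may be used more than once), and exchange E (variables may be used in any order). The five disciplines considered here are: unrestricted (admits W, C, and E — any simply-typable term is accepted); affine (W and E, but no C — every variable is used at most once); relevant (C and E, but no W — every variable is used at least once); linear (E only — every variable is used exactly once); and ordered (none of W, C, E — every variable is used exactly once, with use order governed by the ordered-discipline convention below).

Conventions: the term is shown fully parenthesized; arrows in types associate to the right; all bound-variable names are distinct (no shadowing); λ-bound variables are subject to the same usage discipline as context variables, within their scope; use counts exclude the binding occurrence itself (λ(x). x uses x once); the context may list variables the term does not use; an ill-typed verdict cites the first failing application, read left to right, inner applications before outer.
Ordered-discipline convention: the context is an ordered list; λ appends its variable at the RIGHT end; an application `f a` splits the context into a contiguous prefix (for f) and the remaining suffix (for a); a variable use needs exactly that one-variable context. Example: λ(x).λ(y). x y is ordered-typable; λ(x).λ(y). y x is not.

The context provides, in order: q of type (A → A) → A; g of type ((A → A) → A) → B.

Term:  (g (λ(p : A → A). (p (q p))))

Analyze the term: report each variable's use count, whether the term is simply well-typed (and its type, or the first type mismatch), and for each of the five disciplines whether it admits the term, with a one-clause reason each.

counts: q: 1, g: 1, p (bound): 2
left-to-right use order: g, p, q, p
typing: the term checks, with type B
ordered: ✗ — repeated use of p ×2
linear: ✗ — repeated use of p ×2
affine: ✗ — repeated use of p ×2
relevant: ✓ — none of q, g, p goes unused
unrestricted: ✓ — well-typed at B; no restrictions here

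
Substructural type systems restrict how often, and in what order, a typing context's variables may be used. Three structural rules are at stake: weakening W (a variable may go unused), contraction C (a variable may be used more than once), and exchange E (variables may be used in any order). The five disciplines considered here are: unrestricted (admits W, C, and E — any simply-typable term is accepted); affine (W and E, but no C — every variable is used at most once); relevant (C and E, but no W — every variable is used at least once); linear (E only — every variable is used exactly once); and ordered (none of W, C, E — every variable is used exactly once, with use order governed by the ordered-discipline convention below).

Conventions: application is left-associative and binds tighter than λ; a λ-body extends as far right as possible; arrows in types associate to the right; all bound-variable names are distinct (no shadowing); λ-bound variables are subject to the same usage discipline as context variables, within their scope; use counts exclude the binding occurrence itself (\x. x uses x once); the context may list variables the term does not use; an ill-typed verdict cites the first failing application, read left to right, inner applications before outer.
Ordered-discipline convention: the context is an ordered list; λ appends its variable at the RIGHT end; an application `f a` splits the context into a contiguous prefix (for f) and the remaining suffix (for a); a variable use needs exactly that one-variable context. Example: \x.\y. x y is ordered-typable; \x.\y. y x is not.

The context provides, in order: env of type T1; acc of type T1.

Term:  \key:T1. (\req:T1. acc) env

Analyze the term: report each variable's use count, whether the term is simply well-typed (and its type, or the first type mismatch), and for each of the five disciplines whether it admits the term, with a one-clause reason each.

counts: env ×1; acc ×1; key (bound) ×0; req (bound) ×0
left-to-right use order: acc, env
typing: well-typed — term : T1 → T1
ordered ✗ (key, req left unused)
linear ✗ (key, req left unused)
affine ✓ (env, acc, key, req: no repeats, contraction unneeded)
relevant ✗ (key, req left unused)
unrestricted ✓ (type-checks (T1 → T1) and nothing is barred)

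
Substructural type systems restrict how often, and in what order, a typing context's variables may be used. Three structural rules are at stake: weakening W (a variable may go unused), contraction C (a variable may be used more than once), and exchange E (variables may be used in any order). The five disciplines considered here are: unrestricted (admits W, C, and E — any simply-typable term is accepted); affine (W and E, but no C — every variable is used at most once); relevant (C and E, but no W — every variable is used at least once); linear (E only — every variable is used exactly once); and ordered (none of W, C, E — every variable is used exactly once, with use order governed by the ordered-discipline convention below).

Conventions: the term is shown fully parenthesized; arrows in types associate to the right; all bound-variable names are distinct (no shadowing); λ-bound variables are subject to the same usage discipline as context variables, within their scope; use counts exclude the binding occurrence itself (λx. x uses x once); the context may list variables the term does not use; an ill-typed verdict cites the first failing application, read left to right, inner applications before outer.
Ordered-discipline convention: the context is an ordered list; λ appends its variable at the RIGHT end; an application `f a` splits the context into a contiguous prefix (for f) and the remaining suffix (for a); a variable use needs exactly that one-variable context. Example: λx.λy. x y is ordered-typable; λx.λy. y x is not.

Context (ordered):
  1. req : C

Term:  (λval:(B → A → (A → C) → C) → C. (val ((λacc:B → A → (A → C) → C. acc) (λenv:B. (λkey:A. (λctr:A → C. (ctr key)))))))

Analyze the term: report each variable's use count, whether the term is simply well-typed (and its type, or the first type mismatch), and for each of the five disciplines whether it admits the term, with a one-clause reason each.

counts: req: 0, val [bound]: 1, acc [bound]: 1, env [bound]: 0, key [bound]: 1, ctr [bound]: 1
order of uses: val, acc, ctr, key
typing: well-typed — term : ((B → A → (A → C) → C) → C) → C
ordered: ✗, req, env never used (weakening)
linear: ✗, req, env never used (weakening)
affine: ✓, at most one use each (req, val, acc, env, key, ctr)
relevant: ✗, req, env never used (weakening)
unrestricted: ✓, type-checks (((B → A → (A → C) → C) → C) → C) and nothing is barred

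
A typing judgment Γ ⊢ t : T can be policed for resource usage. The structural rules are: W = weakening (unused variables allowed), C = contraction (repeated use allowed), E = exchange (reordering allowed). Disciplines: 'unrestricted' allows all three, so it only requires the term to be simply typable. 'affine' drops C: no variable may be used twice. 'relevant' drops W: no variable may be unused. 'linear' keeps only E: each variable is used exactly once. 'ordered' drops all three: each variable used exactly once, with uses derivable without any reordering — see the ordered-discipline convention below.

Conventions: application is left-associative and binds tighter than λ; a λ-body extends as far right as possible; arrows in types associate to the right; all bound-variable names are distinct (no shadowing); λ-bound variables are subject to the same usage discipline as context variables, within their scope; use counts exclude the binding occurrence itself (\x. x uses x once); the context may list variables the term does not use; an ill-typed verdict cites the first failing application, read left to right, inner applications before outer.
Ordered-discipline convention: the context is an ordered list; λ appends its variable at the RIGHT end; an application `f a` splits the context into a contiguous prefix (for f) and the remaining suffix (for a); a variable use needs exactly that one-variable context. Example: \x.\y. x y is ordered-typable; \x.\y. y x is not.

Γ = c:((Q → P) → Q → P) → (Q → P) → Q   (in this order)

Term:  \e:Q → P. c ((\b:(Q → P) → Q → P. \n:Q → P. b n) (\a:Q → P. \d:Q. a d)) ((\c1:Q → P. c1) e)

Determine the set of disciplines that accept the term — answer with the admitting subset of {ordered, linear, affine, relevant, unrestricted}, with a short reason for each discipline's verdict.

admitted in: ordered, linear, affine, relevant, unrestricted
usage: c=1, e (bound)=1, b (bound)=1, n (bound)=1, a (bound)=1, d (bound)=1, c1 (bound)=1
uses in reading order: c, b, n, a, d, c1, e
typing: the term checks, with type (Q → P) → Q
ordered ✓ (one use each (c, e, b, n, a, d, c1); ordered split holds)
linear ✓ (each of c, e, b, n, a, d, c1 used exactly once)
affine ✓ (c, e, b, n, a, d, c1: no repeats, contraction unneeded)
relevant ✓ (every one of c, e, b, n, a, d, c1 appears)
unrestricted ✓ (simply typable at (Q → P) → Q; W, C, E all held)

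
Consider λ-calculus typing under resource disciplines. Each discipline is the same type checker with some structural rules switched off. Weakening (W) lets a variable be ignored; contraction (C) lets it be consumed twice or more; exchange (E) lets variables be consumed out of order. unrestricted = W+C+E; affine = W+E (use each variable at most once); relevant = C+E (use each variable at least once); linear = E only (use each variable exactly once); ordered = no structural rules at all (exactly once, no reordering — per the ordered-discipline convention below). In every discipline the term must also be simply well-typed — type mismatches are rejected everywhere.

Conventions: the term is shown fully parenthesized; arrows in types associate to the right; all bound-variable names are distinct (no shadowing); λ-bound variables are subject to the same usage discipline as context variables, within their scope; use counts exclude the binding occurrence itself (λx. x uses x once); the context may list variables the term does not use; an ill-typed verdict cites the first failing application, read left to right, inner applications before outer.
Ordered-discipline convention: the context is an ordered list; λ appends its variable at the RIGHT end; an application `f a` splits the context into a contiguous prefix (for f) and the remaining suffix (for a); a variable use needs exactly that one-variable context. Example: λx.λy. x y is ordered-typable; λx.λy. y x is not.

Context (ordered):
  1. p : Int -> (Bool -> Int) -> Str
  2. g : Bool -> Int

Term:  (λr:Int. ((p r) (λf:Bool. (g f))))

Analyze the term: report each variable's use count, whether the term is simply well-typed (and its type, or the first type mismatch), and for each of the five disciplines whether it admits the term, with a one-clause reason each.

usage: p: 1×, g: 1×, r (λ-bound): 1×, f (λ-bound): 1×
use order (left to right): p, r, g, f
typing: ✓ — Int -> Str
ordered: ✗ — needs exchange: uses follow p, r, g, f
linear: ✓ — p, g, r, f: one use apiece
affine: ✓ — p, g, r, f: no repeats, contraction unneeded
relevant: ✓ — none of p, g, r, f goes unused
unrestricted: ✓ — well-typed at Int -> Str; no restrictions here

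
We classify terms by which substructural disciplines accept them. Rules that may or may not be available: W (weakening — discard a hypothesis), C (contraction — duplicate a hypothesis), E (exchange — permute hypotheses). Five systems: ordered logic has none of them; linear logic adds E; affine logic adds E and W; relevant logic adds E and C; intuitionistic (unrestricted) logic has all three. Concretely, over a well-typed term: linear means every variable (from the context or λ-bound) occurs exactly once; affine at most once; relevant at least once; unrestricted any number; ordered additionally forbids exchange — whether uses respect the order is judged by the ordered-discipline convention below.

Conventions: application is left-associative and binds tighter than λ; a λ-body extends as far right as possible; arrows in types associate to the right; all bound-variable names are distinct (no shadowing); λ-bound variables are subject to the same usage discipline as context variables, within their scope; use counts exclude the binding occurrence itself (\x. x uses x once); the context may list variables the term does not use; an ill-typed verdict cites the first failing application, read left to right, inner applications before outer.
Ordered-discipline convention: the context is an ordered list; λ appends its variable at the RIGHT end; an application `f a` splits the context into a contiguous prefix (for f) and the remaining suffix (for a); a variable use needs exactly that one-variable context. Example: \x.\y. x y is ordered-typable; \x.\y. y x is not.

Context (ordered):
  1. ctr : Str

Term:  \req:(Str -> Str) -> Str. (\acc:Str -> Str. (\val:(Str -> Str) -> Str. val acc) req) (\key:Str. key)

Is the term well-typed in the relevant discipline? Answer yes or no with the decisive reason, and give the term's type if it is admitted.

no — unused: ctr — weakening required
use counts: ctr: 0×, req (λ-bound): 1×, acc (λ-bound): 1×, val (λ-bound): 1×, key (λ-bound): 1×
left-to-right use order: val, acc, req, key
typing: the term checks, with type ((Str -> Str) -> Str) -> Str
all disciplines: ordered ✗, linear ✗, affine ✓, relevant ✗, unrestricted ✓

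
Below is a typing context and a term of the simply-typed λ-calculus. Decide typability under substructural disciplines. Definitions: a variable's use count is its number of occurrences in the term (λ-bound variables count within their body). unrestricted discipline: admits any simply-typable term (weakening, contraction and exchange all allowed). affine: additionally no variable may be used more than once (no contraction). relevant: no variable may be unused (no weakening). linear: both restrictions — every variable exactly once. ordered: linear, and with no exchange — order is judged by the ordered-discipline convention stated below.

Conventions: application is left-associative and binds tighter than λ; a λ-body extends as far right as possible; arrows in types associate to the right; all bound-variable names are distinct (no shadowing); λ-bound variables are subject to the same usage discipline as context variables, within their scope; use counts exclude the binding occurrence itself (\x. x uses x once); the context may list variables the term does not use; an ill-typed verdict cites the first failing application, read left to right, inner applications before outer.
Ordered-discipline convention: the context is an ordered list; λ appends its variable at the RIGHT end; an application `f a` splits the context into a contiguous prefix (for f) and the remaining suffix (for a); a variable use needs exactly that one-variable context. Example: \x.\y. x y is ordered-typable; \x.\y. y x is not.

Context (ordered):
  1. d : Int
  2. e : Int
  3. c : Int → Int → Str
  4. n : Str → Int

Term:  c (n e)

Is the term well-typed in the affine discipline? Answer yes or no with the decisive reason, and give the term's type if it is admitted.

no — a type mismatch blocks all five
usage: d: 0×, e: 1×, c: 1×, n: 1×
uses in reading order: c, n, e
typing: ill-typed: a function awaiting Str gets Int
per-discipline verdicts: ordered ✗, linear ✗, affine ✗, relevant ✗, unrestricted ✗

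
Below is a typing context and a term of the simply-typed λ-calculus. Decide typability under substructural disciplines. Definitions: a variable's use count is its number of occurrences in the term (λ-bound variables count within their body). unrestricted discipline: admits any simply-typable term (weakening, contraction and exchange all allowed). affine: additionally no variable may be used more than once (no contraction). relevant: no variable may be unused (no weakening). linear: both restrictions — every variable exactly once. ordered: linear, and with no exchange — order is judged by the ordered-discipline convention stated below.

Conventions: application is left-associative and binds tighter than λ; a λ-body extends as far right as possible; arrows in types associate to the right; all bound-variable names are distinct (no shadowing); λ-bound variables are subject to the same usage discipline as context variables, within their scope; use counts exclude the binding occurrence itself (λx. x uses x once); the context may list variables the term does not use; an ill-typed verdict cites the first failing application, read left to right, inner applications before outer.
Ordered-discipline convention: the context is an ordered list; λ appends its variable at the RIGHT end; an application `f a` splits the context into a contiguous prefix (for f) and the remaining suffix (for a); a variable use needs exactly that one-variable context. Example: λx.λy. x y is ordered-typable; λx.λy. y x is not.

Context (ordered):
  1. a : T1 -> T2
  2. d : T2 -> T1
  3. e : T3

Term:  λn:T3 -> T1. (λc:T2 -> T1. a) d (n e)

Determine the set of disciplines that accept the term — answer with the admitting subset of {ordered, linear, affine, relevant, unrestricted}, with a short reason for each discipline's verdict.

admitted in: affine, unrestricted
use counts: a ×1, d ×1, e ×1, n (λ-bound) ×1, c (λ-bound) ×0
order of uses: a, d, n, e
typing: well-typed — term : (T3 -> T1) -> T2
ordered: ✗, c left unused
linear: ✗, c left unused
affine: ✓, no duplicate uses among a, d, e, n, c
relevant: ✗, c left unused
unrestricted: ✓, simply typable at (T3 -> T1) -> T2; W, C, E all held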